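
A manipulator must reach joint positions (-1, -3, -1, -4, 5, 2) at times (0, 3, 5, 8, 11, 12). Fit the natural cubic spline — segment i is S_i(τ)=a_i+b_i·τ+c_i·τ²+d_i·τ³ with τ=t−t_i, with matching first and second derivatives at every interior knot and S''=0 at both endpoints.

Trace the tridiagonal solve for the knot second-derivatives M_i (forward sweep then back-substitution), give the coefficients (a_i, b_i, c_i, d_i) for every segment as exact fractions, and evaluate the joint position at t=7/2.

  seg 0: a=-1 b=-1837/1272 c=0 d=989/11448
  seg 1: a=-3 b=565/636 c=989/1272 d=-153/424
  seg 2: a=-1 b=-211/636 c=-1765/1272 d=4445/11448
  seg 3: a=-4 b=2323/1272 c=335/159 d=-6547/11448
  seg 4: a=5 b=-619/636 c=-1289/424 d=1289/1272
S(7/2) = -8163/3392

Δ: Δ0=-2/3, Δ1=1, Δ2=-1, Δ3=3, Δ4=-3
row 1: diag=10, rhs=10; c'=1/5, d'=1
row 2: denom=10−2·1/5=48/5; d'=(-12−2·1)/(48/5)=-35/24
row 3: denom=12−3·5/16=177/16; d'=(24−3·-35/24)/(177/16)=454/177
row 4: denom=8−3·16/59=424/59; d'=(-36−3·454/177)/(424/59)=-1289/212
back: M4=-1289/212
back: M3=454/177−16/59·-1289/212=670/159
back: M2=-35/24−5/16·670/159=-1765/636
back: M1=1−1/5·-1765/636=989/636
M: M0=0, M1=989/636, M2=-1765/636, M3=670/159, M4=-1289/212, M5=0
seg 0: a=-1, c=M0/2=0, d=(M1−M0)/(6·3)=989/11448, b=Δ0−h0·(2M0+M1)/6=-1837/1272
seg 1: a=-3, c=M1/2=989/1272, d=(M2−M1)/(6·2)=-153/424, b=Δ1−h1·(2M1+M2)/6=565/636
seg 2: a=-1, c=M2/2=-1765/1272, d=(M3−M2)/(6·3)=4445/11448, b=Δ2−h2·(2M2+M3)/6=-211/636
seg 3: a=-4, c=M3/2=335/159, d=(M4−M3)/(6·3)=-6547/11448, b=Δ3−h3·(2M3+M4)/6=2323/1272
seg 4: a=5, c=M4/2=-1289/424, d=(M5−M4)/(6·1)=1289/1272, b=Δ4−h4·(2M4+M5)/6=-619/636
t_q=7/2 → seg 1, τ=1/2; S=-3+565/636·τ+989/1272·τ²+-153/424·τ³=-8163/3392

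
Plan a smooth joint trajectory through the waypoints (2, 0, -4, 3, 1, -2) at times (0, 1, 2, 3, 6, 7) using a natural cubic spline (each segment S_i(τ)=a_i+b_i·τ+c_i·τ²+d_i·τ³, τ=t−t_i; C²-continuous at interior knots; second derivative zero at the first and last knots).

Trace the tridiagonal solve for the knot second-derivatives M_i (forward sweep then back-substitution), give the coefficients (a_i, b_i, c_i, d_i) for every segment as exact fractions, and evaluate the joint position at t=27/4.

Δ: Δ0=-2, Δ1=-4, Δ2=7, Δ3=-2/3, Δ4=-3
row 1: diag=4, rhs=-12; c'=1/4, d'=-3
row 2: denom=4−1·1/4=15/4; d'=(66−1·-3)/(15/4)=92/5
row 3: denom=8−1·4/15=116/15; d'=(-46−1·92/5)/(116/15)=-483/58
row 4: denom=8−3·45/116=793/116; d'=(-14−3·-483/58)/(793/116)=98/61
back: M4=98/61
back: M3=-483/58−45/116·98/61=-546/61
back: M2=92/5−4/15·-546/61=1268/61
back: M1=-3−1/4·1268/61=-500/61
M: M0=0, M1=-500/61, M2=1268/61, M3=-546/61, M4=98/61, M5=0
seg 0: a=2, c=M0/2=0, d=(M1−M0)/(6·1)=-250/183, b=Δ0−h0·(2M0+M1)/6=-116/183
seg 1: a=0, c=M1/2=-250/61, d=(M2−M1)/(6·1)=884/183, b=Δ1−h1·(2M1+M2)/6=-866/183
seg 2: a=-4, c=M2/2=634/61, d=(M3−M2)/(6·1)=-907/183, b=Δ2−h2·(2M2+M3)/6=286/183
seg 3: a=3, c=M3/2=-273/61, d=(M4−M3)/(6·3)=322/549, b=Δ3−h3·(2M3+M4)/6=1369/183
seg 4: a=1, c=M4/2=49/61, d=(M5−M4)/(6·1)=-49/183, b=Δ4−h4·(2M4+M5)/6=-647/183
t_q=27/4 → seg 4, τ=3/4; S=1+-647/183·τ+49/61·τ²+-49/183·τ³=-5125/3904

  seg 0: a=2 b=-116/183 c=0 d=-250/183
  seg 1: a=0 b=-866/183 c=-250/61 d=884/183
  seg 2: a=-4 b=286/183 c=634/61 d=-907/183
  seg 3: a=3 b=1369/183 c=-273/61 d=322/549
  seg 4: a=1 b=-647/183 c=49/61 d=-49/183
S(27/4) = -5125/3904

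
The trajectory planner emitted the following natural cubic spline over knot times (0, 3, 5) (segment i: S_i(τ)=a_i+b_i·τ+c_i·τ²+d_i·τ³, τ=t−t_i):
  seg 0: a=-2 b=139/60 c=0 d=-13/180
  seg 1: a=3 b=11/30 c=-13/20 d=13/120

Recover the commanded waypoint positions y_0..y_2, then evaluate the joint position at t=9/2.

y_0 = S_0(0) = a_0 = -2
y_1 = S_1(0) = a_1 = 3
y_2 = S_1(2) = 2
t_q=9/2 is in segment 1 (τ=3/2); S_1(τ)=157/64

y_0=-2 y_1=3 y_2=2
S(9/2) = 157/64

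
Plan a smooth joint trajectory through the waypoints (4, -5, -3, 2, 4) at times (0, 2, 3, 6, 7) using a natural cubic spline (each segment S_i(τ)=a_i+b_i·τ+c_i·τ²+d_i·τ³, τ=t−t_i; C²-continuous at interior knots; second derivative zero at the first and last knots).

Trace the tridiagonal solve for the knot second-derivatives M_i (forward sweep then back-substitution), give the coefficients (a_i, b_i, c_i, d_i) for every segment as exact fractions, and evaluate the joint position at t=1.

  seg 0: a=4 b=-3257/483 c=0 d=2167/3864
  seg 1: a=-5 b=-13/966 c=2167/644 d=-373/276
  seg 2: a=-3 b=5143/1932 c=-111/161 d=691/5796
  seg 3: a=2 b=1685/966 c=247/644 d=-247/1932
S(1) = -2811/1288

Δ: Δ0=-9/2, Δ1=2, Δ2=5/3, Δ3=2
row 1: diag=6, rhs=39; c'=1/6, d'=13/2
row 2: denom=8−1·1/6=47/6; d'=(-2−1·13/2)/(47/6)=-51/47
row 3: denom=8−3·18/47=322/47; d'=(2−3·-51/47)/(322/47)=247/322
back: M3=247/322
back: M2=-51/47−18/47·247/322=-222/161
back: M1=13/2−1/6·-222/161=2167/322
M: M0=0, M1=2167/322, M2=-222/161, M3=247/322, M4=0
seg 0: a=4, c=M0/2=0, d=(M1−M0)/(6·2)=2167/3864, b=Δ0−h0·(2M0+M1)/6=-3257/483
seg 1: a=-5, c=M1/2=2167/644, d=(M2−M1)/(6·1)=-373/276, b=Δ1−h1·(2M1+M2)/6=-13/966
seg 2: a=-3, c=M2/2=-111/161, d=(M3−M2)/(6·3)=691/5796, b=Δ2−h2·(2M2+M3)/6=5143/1932
seg 3: a=2, c=M3/2=247/644, d=(M4−M3)/(6·1)=-247/1932, b=Δ3−h3·(2M3+M4)/6=1685/966
t_q=1 → seg 0, τ=1; S=4+-3257/483·τ+0·τ²+2167/3864·τ³=-2811/1288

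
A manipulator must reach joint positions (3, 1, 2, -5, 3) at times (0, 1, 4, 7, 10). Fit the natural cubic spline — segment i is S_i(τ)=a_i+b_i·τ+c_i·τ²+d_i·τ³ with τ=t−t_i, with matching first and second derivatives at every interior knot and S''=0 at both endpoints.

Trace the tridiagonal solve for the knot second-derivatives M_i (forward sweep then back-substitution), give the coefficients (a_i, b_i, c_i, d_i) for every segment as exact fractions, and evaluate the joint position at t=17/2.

Δ: Δ0=-2, Δ1=1/3, Δ2=-7/3, Δ3=8/3
row 1: diag=8, rhs=14; c'=3/8, d'=7/4
row 2: denom=12−3·3/8=87/8; d'=(-16−3·7/4)/(87/8)=-170/87
row 3: denom=12−3·8/29=324/29; d'=(30−3·-170/87)/(324/29)=260/81
back: M3=260/81
back: M2=-170/87−8/29·260/81=-230/81
back: M1=7/4−3/8·-230/81=76/27
M: M0=0, M1=76/27, M2=-230/81, M3=260/81, M4=0
seg 0: a=3, c=M0/2=0, d=(M1−M0)/(6·1)=38/81, b=Δ0−h0·(2M0+M1)/6=-200/81
seg 1: a=1, c=M1/2=38/27, d=(M2−M1)/(6·3)=-229/729, b=Δ1−h1·(2M1+M2)/6=-86/81
seg 2: a=2, c=M2/2=-115/81, d=(M3−M2)/(6·3)=245/729, b=Δ2−h2·(2M2+M3)/6=-89/81
seg 3: a=-5, c=M3/2=130/81, d=(M4−M3)/(6·3)=-130/729, b=Δ3−h3·(2M3+M4)/6=-44/81
t_q=17/2 → seg 3, τ=3/2; S=-5+-44/81·τ+130/81·τ²+-130/729·τ³=-101/36

  seg 0: a=3 b=-200/81 c=0 d=38/81
  seg 1: a=1 b=-86/81 c=38/27 d=-229/729
  seg 2: a=2 b=-89/81 c=-115/81 d=245/729
  seg 3: a=-5 b=-44/81 c=130/81 d=-130/729
S(17/2) = -101/36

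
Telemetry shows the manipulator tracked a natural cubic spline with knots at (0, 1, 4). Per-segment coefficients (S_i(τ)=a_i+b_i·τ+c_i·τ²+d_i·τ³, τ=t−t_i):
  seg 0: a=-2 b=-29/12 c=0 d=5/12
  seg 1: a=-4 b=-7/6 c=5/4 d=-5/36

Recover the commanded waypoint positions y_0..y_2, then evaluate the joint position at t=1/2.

y_0=-2 y_1=-4 y_2=0
S(1/2) = -101/32

y_0 = S_0(0) = a_0 = -2
y_1 = S_1(0) = a_1 = -4
y_2 = S_1(3) = 0
t_q=1/2 is in segment 0 (τ=1/2); S_0(τ)=-101/32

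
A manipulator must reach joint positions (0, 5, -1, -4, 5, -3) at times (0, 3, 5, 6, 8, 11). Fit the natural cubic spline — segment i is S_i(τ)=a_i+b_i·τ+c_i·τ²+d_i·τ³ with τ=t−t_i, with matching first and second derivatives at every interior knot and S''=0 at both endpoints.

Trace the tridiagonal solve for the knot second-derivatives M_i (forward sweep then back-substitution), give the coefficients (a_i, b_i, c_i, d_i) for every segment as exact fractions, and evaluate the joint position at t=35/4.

  seg 0: a=0 b=2272/759 c=0 d=-1007/6831
  seg 1: a=5 b=-749/759 c=-1007/759 d=81/506
  seg 2: a=-1 b=-3319/759 c=-278/759 d=40/23
  seg 3: a=-4 b=85/759 c=3682/759 d=-2689/2024
  seg 4: a=5 b=5425/1518 c=-9473/3036 d=9473/27324
S(35/4) = 393237/64768

Δ: Δ0=5/3, Δ1=-3, Δ2=-3, Δ3=9/2, Δ4=-8/3
row 1: diag=10, rhs=-28; c'=1/5, d'=-14/5
row 2: denom=6−2·1/5=28/5; d'=(0−2·-14/5)/(28/5)=1
row 3: denom=6−1·5/28=163/28; d'=(45−1·1)/(163/28)=1232/163
row 4: denom=10−2·56/163=1518/163; d'=(-43−2·1232/163)/(1518/163)=-9473/1518
back: M4=-9473/1518
back: M3=1232/163−56/163·-9473/1518=7364/759
back: M2=1−5/28·7364/759=-556/759
back: M1=-14/5−1/5·-556/759=-2014/759
M: M0=0, M1=-2014/759, M2=-556/759, M3=7364/759, M4=-9473/1518, M5=0
seg 0: a=0, c=M0/2=0, d=(M1−M0)/(6·3)=-1007/6831, b=Δ0−h0·(2M0+M1)/6=2272/759
seg 1: a=5, c=M1/2=-1007/759, d=(M2−M1)/(6·2)=81/506, b=Δ1−h1·(2M1+M2)/6=-749/759
seg 2: a=-1, c=M2/2=-278/759, d=(M3−M2)/(6·1)=40/23, b=Δ2−h2·(2M2+M3)/6=-3319/759
seg 3: a=-4, c=M3/2=3682/759, d=(M4−M3)/(6·2)=-2689/2024, b=Δ3−h3·(2M3+M4)/6=85/759
seg 4: a=5, c=M4/2=-9473/3036, d=(M5−M4)/(6·3)=9473/27324, b=Δ4−h4·(2M4+M5)/6=5425/1518
t_q=35/4 → seg 4, τ=3/4; S=5+5425/1518·τ+-9473/3036·τ²+9473/27324·τ³=393237/64768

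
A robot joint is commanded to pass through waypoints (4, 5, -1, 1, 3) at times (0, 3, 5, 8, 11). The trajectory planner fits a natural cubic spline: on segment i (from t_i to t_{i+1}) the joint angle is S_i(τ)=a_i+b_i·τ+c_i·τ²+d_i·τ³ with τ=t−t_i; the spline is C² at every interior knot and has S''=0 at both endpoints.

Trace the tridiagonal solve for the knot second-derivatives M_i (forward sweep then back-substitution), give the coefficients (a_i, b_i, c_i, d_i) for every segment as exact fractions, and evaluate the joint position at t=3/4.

  seg 0: a=4 b=96/59 c=0 d=-229/1593
  seg 1: a=5 b=-133/59 c=-229/177 d=163/354
  seg 2: a=-1 b=-337/177 c=260/177 d=-325/1593
  seg 3: a=1 b=248/177 c=-65/177 d=65/1593
S(3/4) = 19483/3776

Δ: Δ0=1/3, Δ1=-3, Δ2=2/3, Δ3=2/3
row 1: diag=10, rhs=-20; c'=1/5, d'=-2
row 2: denom=10−2·1/5=48/5; d'=(22−2·-2)/(48/5)=65/24
row 3: denom=12−3·5/16=177/16; d'=(0−3·65/24)/(177/16)=-130/177
back: M3=-130/177
back: M2=65/24−5/16·-130/177=520/177
back: M1=-2−1/5·520/177=-458/177
M: M0=0, M1=-458/177, M2=520/177, M3=-130/177, M4=0
seg 0: a=4, c=M0/2=0, d=(M1−M0)/(6·3)=-229/1593, b=Δ0−h0·(2M0+M1)/6=96/59
seg 1: a=5, c=M1/2=-229/177, d=(M2−M1)/(6·2)=163/354, b=Δ1−h1·(2M1+M2)/6=-133/59
seg 2: a=-1, c=M2/2=260/177, d=(M3−M2)/(6·3)=-325/1593, b=Δ2−h2·(2M2+M3)/6=-337/177
seg 3: a=1, c=M3/2=-65/177, d=(M4−M3)/(6·3)=65/1593, b=Δ3−h3·(2M3+M4)/6=248/177
t_q=3/4 → seg 0, τ=3/4; S=4+96/59·τ+0·τ²+-229/1593·τ³=19483/3776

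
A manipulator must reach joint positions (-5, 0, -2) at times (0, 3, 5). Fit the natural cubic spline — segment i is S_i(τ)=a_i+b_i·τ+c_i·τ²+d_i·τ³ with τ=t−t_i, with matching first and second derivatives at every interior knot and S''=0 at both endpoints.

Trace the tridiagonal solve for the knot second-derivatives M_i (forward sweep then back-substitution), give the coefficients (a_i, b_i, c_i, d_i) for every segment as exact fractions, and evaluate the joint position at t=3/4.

Δ: Δ0=5/3, Δ1=-1
row 1: diag=10, rhs=-16; c'=1/5, d'=-8/5
back: M1=-8/5
M: M0=0, M1=-8/5, M2=0
seg 0: a=-5, c=M0/2=0, d=(M1−M0)/(6·3)=-4/45, b=Δ0−h0·(2M0+M1)/6=37/15
seg 1: a=0, c=M1/2=-4/5, d=(M2−M1)/(6·2)=2/15, b=Δ1−h1·(2M1+M2)/6=1/15
t_q=3/4 → seg 0, τ=3/4; S=-5+37/15·τ+0·τ²+-4/45·τ³=-51/16

  seg 0: a=-5 b=37/15 c=0 d=-4/45
  seg 1: a=0 b=1/15 c=-4/5 d=2/15
S(3/4) = -51/16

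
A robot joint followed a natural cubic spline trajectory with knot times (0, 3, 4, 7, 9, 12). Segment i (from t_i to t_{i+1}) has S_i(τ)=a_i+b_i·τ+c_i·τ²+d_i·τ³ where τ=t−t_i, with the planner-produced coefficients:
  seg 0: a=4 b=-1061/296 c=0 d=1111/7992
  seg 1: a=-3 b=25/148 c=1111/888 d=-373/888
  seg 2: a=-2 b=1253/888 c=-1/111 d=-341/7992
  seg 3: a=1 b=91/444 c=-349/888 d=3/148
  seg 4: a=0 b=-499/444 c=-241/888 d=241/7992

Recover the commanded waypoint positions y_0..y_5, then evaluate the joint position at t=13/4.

y_0=4 y_1=-3 y_2=-2 y_3=1 y_4=0 y_5=-5
S(13/4) = -54675/18944

y_0 = S_0(0) = a_0 = 4
y_1 = S_1(0) = a_1 = -3
y_2 = S_2(0) = a_2 = -2
y_3 = S_3(0) = a_3 = 1
y_4 = S_4(0) = a_4 = 0
y_5 = S_4(3) = -5
t_q=13/4 is in segment 1 (τ=1/4); S_1(τ)=-54675/18944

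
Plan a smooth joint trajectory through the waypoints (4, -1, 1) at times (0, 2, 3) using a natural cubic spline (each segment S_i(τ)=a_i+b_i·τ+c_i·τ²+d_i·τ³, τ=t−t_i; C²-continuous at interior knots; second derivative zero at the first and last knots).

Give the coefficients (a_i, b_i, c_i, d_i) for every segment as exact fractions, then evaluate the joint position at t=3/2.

Δ: Δ0=-5/2, Δ1=2
row 1: diag=6, rhs=27; c'=1/6, d'=9/2
back: M1=9/2
M: M0=0, M1=9/2, M2=0
seg 0: a=4, c=M0/2=0, d=(M1−M0)/(6·2)=3/8, b=Δ0−h0·(2M0+M1)/6=-4
seg 1: a=-1, c=M1/2=9/4, d=(M2−M1)/(6·1)=-3/4, b=Δ1−h1·(2M1+M2)/6=1/2
t_q=3/2 → seg 0, τ=3/2; S=4+-4·τ+0·τ²+3/8·τ³=-47/64

  seg 0: a=4 b=-4 c=0 d=3/8
  seg 1: a=-1 b=1/2 c=9/4 d=-3/4
S(3/2) = -47/64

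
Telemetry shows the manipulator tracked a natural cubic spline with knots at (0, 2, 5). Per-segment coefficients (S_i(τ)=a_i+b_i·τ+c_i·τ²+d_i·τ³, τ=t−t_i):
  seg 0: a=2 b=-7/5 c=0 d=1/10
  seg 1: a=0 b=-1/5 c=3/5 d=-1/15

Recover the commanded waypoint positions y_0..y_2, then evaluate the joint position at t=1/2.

y_0=2 y_1=0 y_2=3
S(1/2) = 21/16

y_0 = S_0(0) = a_0 = 2
y_1 = S_1(0) = a_1 = 0
y_2 = S_1(3) = 3
t_q=1/2 is in segment 0 (τ=1/2); S_0(τ)=21/16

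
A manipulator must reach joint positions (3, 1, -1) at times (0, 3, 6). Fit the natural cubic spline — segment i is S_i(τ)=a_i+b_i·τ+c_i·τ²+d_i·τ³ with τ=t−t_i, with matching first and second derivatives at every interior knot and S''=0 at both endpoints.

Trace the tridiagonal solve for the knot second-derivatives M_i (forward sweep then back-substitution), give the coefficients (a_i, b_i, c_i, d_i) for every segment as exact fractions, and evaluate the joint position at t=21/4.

Δ: Δ0=-2/3, Δ1=-2/3
row 1: diag=12, rhs=0; c'=1/4, d'=0
back: M1=0
M: M0=0, M1=0, M2=0
seg 0: a=3, c=M0/2=0, d=(M1−M0)/(6·3)=0, b=Δ0−h0·(2M0+M1)/6=-2/3
seg 1: a=1, c=M1/2=0, d=(M2−M1)/(6·3)=0, b=Δ1−h1·(2M1+M2)/6=-2/3
t_q=21/4 → seg 1, τ=9/4; S=1+-2/3·τ+0·τ²+0·τ³=-1/2

  seg 0: a=3 b=-2/3 c=0 d=0
  seg 1: a=1 b=-2/3 c=0 d=0
S(21/4) = -1/2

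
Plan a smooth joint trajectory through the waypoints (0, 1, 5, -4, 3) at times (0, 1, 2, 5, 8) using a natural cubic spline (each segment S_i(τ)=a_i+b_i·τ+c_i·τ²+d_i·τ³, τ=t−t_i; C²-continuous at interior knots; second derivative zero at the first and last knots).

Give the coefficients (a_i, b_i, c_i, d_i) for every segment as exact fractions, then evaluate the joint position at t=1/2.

  seg 0: a=0 b=-25/336 c=0 d=361/336
  seg 1: a=1 b=529/168 c=361/112 d=-797/336
  seg 2: a=5 b=119/48 c=-109/28 d=2083/3024
  seg 3: a=-4 b=-383/168 c=775/336 d=-775/3024
S(1/2) = 87/896

Δ: Δ0=1, Δ1=4, Δ2=-3, Δ3=7/3
row 1: diag=4, rhs=18; c'=1/4, d'=9/2
row 2: denom=8−1·1/4=31/4; d'=(-42−1·9/2)/(31/4)=-6
row 3: denom=12−3·12/31=336/31; d'=(32−3·-6)/(336/31)=775/168
back: M3=775/168
back: M2=-6−12/31·775/168=-109/14
back: M1=9/2−1/4·-109/14=361/56
M: M0=0, M1=361/56, M2=-109/14, M3=775/168, M4=0
seg 0: a=0, c=M0/2=0, d=(M1−M0)/(6·1)=361/336, b=Δ0−h0·(2M0+M1)/6=-25/336
seg 1: a=1, c=M1/2=361/112, d=(M2−M1)/(6·1)=-797/336, b=Δ1−h1·(2M1+M2)/6=529/168
seg 2: a=5, c=M2/2=-109/28, d=(M3−M2)/(6·3)=2083/3024, b=Δ2−h2·(2M2+M3)/6=119/48
seg 3: a=-4, c=M3/2=775/336, d=(M4−M3)/(6·3)=-775/3024, b=Δ3−h3·(2M3+M4)/6=-383/168
t_q=1/2 → seg 0, τ=1/2; S=0+-25/336·τ+0·τ²+361/336·τ³=87/896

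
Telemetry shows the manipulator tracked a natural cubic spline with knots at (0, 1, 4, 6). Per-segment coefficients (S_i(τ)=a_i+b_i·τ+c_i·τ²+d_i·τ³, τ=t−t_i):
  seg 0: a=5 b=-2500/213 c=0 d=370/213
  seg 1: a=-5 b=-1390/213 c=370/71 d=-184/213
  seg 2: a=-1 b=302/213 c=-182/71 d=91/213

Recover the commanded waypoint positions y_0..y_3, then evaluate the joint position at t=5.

y_0=5 y_1=-5 y_2=-1 y_3=-5
S(5) = -122/71

y_0 = S_0(0) = a_0 = 5
y_1 = S_1(0) = a_1 = -5
y_2 = S_2(0) = a_2 = -1
y_3 = S_2(2) = -5
t_q=5 is in segment 2 (τ=1); S_2(τ)=-122/71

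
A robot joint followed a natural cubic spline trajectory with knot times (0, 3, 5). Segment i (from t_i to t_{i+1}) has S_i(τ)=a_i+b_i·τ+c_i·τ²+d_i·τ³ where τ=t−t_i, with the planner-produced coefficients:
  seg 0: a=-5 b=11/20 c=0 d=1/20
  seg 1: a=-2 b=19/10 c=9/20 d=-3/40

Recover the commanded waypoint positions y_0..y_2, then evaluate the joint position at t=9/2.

y_0 = S_0(0) = a_0 = -5
y_1 = S_1(0) = a_1 = -2
y_2 = S_1(2) = 3
t_q=9/2 is in segment 1 (τ=3/2); S_1(τ)=103/64

y_0=-5 y_1=-2 y_2=3
S(9/2) = 103/64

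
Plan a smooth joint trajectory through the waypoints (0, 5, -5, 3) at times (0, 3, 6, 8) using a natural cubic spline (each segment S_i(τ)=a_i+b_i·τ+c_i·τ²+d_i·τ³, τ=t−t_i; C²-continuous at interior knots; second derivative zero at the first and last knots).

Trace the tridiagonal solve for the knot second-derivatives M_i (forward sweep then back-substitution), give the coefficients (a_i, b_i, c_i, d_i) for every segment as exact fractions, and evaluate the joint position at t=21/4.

Δ: Δ0=5/3, Δ1=-10/3, Δ2=4
row 1: diag=12, rhs=-30; c'=1/4, d'=-5/2
row 2: denom=10−3·1/4=37/4; d'=(44−3·-5/2)/(37/4)=206/37
back: M2=206/37
back: M1=-5/2−1/4·206/37=-144/37
M: M0=0, M1=-144/37, M2=206/37, M3=0
seg 0: a=0, c=M0/2=0, d=(M1−M0)/(6·3)=-8/37, b=Δ0−h0·(2M0+M1)/6=401/111
seg 1: a=5, c=M1/2=-72/37, d=(M2−M1)/(6·3)=175/333, b=Δ1−h1·(2M1+M2)/6=-247/111
seg 2: a=-5, c=M2/2=103/37, d=(M3−M2)/(6·2)=-103/222, b=Δ2−h2·(2M2+M3)/6=32/111
t_q=21/4 → seg 1, τ=9/4; S=5+-247/111·τ+-72/37·τ²+175/333·τ³=-9169/2368

  seg 0: a=0 b=401/111 c=0 d=-8/37
  seg 1: a=5 b=-247/111 c=-72/37 d=175/333
  seg 2: a=-5 b=32/111 c=103/37 d=-103/222
S(21/4) = -9169/2368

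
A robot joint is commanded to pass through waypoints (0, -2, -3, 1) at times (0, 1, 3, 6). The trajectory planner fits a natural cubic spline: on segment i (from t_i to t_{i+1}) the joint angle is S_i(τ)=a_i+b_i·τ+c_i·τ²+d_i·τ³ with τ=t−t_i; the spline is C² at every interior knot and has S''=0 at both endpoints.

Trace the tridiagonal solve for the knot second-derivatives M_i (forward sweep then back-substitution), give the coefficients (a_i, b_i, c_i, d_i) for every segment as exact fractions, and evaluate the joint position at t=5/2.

Δ: Δ0=-2, Δ1=-1/2, Δ2=4/3
row 1: diag=6, rhs=9; c'=1/3, d'=3/2
row 2: denom=10−2·1/3=28/3; d'=(11−2·3/2)/(28/3)=6/7
back: M2=6/7
back: M1=3/2−1/3·6/7=17/14
M: M0=0, M1=17/14, M2=6/7, M3=0
seg 0: a=0, c=M0/2=0, d=(M1−M0)/(6·1)=17/84, b=Δ0−h0·(2M0+M1)/6=-185/84
seg 1: a=-2, c=M1/2=17/28, d=(M2−M1)/(6·2)=-5/168, b=Δ1−h1·(2M1+M2)/6=-67/42
seg 2: a=-3, c=M2/2=3/7, d=(M3−M2)/(6·3)=-1/21, b=Δ2−h2·(2M2+M3)/6=10/21
t_q=5/2 → seg 1, τ=3/2; S=-2+-67/42·τ+17/28·τ²+-5/168·τ³=-1401/448

  seg 0: a=0 b=-185/84 c=0 d=17/84
  seg 1: a=-2 b=-67/42 c=17/28 d=-5/168
  seg 2: a=-3 b=10/21 c=3/7 d=-1/21
S(5/2) = -1401/448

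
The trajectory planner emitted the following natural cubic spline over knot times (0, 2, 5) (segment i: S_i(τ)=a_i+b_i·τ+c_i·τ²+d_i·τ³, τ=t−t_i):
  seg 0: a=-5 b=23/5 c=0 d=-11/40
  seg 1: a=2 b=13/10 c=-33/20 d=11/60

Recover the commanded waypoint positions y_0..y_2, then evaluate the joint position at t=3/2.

y_0 = S_0(0) = a_0 = -5
y_1 = S_1(0) = a_1 = 2
y_2 = S_1(3) = -4
t_q=3/2 is in segment 0 (τ=3/2); S_0(τ)=311/320

y_0=-5 y_1=2 y_2=-4
S(3/2) = 311/320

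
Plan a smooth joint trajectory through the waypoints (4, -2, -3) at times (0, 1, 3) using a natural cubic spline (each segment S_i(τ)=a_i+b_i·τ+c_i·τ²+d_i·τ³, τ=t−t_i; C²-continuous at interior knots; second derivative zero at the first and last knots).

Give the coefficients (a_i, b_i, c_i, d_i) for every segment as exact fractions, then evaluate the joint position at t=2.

  seg 0: a=4 b=-83/12 c=0 d=11/12
  seg 1: a=-2 b=-25/6 c=11/4 d=-11/24
S(2) = -31/8

Δ: Δ0=-6, Δ1=-1/2
row 1: diag=6, rhs=33; c'=1/3, d'=11/2
back: M1=11/2
M: M0=0, M1=11/2, M2=0
seg 0: a=4, c=M0/2=0, d=(M1−M0)/(6·1)=11/12, b=Δ0−h0·(2M0+M1)/6=-83/12
seg 1: a=-2, c=M1/2=11/4, d=(M2−M1)/(6·2)=-11/24, b=Δ1−h1·(2M1+M2)/6=-25/6
t_q=2 → seg 1, τ=1; S=-2+-25/6·τ+11/4·τ²+-11/24·τ³=-31/8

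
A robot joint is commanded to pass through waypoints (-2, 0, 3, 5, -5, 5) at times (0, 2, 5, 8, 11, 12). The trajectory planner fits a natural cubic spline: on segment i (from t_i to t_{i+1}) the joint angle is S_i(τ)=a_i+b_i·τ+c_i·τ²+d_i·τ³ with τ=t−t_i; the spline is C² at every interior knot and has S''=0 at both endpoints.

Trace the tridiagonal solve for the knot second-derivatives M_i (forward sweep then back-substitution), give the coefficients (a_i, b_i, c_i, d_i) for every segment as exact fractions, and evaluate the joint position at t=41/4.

Δ: Δ0=1, Δ1=1, Δ2=2/3, Δ3=-10/3, Δ4=10
row 1: diag=10, rhs=0; c'=3/10, d'=0
row 2: denom=12−3·3/10=111/10; d'=(-2−3·0)/(111/10)=-20/111
row 3: denom=12−3·10/37=414/37; d'=(-24−3·-20/111)/(414/37)=-434/207
row 4: denom=8−3·37/138=331/46; d'=(80−3·-434/207)/(331/46)=11908/993
back: M4=11908/993
back: M3=-434/207−37/138·11908/993=-15824/2979
back: M2=-20/111−10/37·-15824/2979=3740/2979
back: M1=0−3/10·3740/2979=-374/993
M: M0=0, M1=-374/993, M2=3740/2979, M3=-15824/2979, M4=11908/993, M5=0
seg 0: a=-2, c=M0/2=0, d=(M1−M0)/(6·2)=-187/5958, b=Δ0−h0·(2M0+M1)/6=3353/2979
seg 1: a=0, c=M1/2=-187/993, d=(M2−M1)/(6·3)=2431/26811, b=Δ1−h1·(2M1+M2)/6=2231/2979
seg 2: a=3, c=M2/2=1870/2979, d=(M3−M2)/(6·3)=-9782/26811, b=Δ2−h2·(2M2+M3)/6=6158/2979
seg 3: a=5, c=M3/2=-7912/2979, d=(M4−M3)/(6·3)=25774/26811, b=Δ3−h3·(2M3+M4)/6=-11968/2979
seg 4: a=-5, c=M4/2=5954/993, d=(M5−M4)/(6·1)=-5954/2979, b=Δ4−h4·(2M4+M5)/6=17882/2979
t_q=41/4 → seg 3, τ=9/4; S=5+-11968/2979·τ+-7912/2979·τ²+25774/26811·τ³=-69217/10592

  seg 0: a=-2 b=3353/2979 c=0 d=-187/5958
  seg 1: a=0 b=2231/2979 c=-187/993 d=2431/26811
  seg 2: a=3 b=6158/2979 c=1870/2979 d=-9782/26811
  seg 3: a=5 b=-11968/2979 c=-7912/2979 d=25774/26811
  seg 4: a=-5 b=17882/2979 c=5954/993 d=-5954/2979
S(41/4) = -69217/10592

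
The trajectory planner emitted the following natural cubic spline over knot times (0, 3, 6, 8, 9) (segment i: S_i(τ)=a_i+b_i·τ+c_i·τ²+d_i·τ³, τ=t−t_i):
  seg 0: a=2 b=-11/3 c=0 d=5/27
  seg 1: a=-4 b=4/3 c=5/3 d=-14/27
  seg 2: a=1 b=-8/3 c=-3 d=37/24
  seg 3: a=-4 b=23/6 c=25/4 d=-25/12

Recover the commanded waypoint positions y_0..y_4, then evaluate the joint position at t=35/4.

y_0 = S_0(0) = a_0 = 2
y_1 = S_1(0) = a_1 = -4
y_2 = S_2(0) = a_2 = 1
y_3 = S_3(0) = a_3 = -4
y_4 = S_3(1) = 4
t_q=35/4 is in segment 3 (τ=3/4); S_3(τ)=387/256

y_0=2 y_1=-4 y_2=1 y_3=-4 y_4=4
S(35/4) = 387/256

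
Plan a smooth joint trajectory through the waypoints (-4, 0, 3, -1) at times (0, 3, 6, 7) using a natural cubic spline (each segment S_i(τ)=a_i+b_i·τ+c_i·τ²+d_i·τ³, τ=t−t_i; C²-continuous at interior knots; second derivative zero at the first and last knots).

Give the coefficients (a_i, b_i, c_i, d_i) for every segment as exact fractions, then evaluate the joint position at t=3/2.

Δ: Δ0=4/3, Δ1=1, Δ2=-4
row 1: diag=12, rhs=-2; c'=1/4, d'=-1/6
row 2: denom=8−3·1/4=29/4; d'=(-30−3·-1/6)/(29/4)=-118/29
back: M2=-118/29
back: M1=-1/6−1/4·-118/29=74/87
M: M0=0, M1=74/87, M2=-118/29, M3=0
seg 0: a=-4, c=M0/2=0, d=(M1−M0)/(6·3)=37/783, b=Δ0−h0·(2M0+M1)/6=79/87
seg 1: a=0, c=M1/2=37/87, d=(M2−M1)/(6·3)=-214/783, b=Δ1−h1·(2M1+M2)/6=190/87
seg 2: a=3, c=M2/2=-59/29, d=(M3−M2)/(6·1)=59/87, b=Δ2−h2·(2M2+M3)/6=-230/87
t_q=3/2 → seg 0, τ=3/2; S=-4+79/87·τ+0·τ²+37/783·τ³=-575/232

  seg 0: a=-4 b=79/87 c=0 d=37/783
  seg 1: a=0 b=190/87 c=37/87 d=-214/783
  seg 2: a=3 b=-230/87 c=-59/29 d=59/87
S(3/2) = -575/232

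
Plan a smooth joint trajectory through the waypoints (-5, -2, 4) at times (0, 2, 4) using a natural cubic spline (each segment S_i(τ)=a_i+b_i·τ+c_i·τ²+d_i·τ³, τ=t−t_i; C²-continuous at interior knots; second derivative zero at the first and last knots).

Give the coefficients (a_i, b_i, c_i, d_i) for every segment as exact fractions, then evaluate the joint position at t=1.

Δ: Δ0=3/2, Δ1=3
row 1: diag=8, rhs=9; c'=1/4, d'=9/8
back: M1=9/8
M: M0=0, M1=9/8, M2=0
seg 0: a=-5, c=M0/2=0, d=(M1−M0)/(6·2)=3/32, b=Δ0−h0·(2M0+M1)/6=9/8
seg 1: a=-2, c=M1/2=9/16, d=(M2−M1)/(6·2)=-3/32, b=Δ1−h1·(2M1+M2)/6=9/4
t_q=1 → seg 0, τ=1; S=-5+9/8·τ+0·τ²+3/32·τ³=-121/32

  seg 0: a=-5 b=9/8 c=0 d=3/32
  seg 1: a=-2 b=9/4 c=9/16 d=-3/32
S(1) = -121/32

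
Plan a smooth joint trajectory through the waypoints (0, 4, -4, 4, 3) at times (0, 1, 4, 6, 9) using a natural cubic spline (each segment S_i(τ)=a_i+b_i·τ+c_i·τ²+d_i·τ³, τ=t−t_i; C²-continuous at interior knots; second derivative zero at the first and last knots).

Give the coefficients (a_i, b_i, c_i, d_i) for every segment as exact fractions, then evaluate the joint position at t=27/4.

Δ: Δ0=4, Δ1=-8/3, Δ2=4, Δ3=-1/3
row 1: diag=8, rhs=-40; c'=3/8, d'=-5
row 2: denom=10−3·3/8=71/8; d'=(40−3·-5)/(71/8)=440/71
row 3: denom=10−2·16/71=678/71; d'=(-26−2·440/71)/(678/71)=-1363/339
back: M3=-1363/339
back: M2=440/71−16/71·-1363/339=2408/339
back: M1=-5−3/8·2408/339=-866/113
M: M0=0, M1=-866/113, M2=2408/339, M3=-1363/339, M4=0
seg 0: a=0, c=M0/2=0, d=(M1−M0)/(6·1)=-433/339, b=Δ0−h0·(2M0+M1)/6=1789/339
seg 1: a=4, c=M1/2=-433/113, d=(M2−M1)/(6·3)=2503/3051, b=Δ1−h1·(2M1+M2)/6=490/339
seg 2: a=-4, c=M2/2=1204/339, d=(M3−M2)/(6·2)=-419/452, b=Δ2−h2·(2M2+M3)/6=205/339
seg 3: a=4, c=M3/2=-1363/678, d=(M4−M3)/(6·3)=1363/6102, b=Δ3−h3·(2M3+M4)/6=1250/339
t_q=27/4 → seg 3, τ=3/4; S=4+1250/339·τ+-1363/678·τ²+1363/6102·τ³=82863/14464

  seg 0: a=0 b=1789/339 c=0 d=-433/339
  seg 1: a=4 b=490/339 c=-433/113 d=2503/3051
  seg 2: a=-4 b=205/339 c=1204/339 d=-419/452
  seg 3: a=4 b=1250/339 c=-1363/678 d=1363/6102
S(27/4) = 82863/14464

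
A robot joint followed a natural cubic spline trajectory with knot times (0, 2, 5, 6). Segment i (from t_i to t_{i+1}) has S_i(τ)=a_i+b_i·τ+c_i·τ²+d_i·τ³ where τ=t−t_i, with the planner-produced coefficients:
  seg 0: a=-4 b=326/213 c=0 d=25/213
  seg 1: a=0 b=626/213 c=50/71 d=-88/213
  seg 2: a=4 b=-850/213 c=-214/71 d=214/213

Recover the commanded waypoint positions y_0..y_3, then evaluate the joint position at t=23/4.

y_0 = S_0(0) = a_0 = -4
y_1 = S_1(0) = a_1 = 0
y_2 = S_2(0) = a_2 = 4
y_3 = S_2(1) = -2
t_q=23/4 is in segment 2 (τ=3/4); S_2(τ)=-601/2272

y_0=-4 y_1=0 y_2=4 y_3=-2
S(23/4) = -601/2272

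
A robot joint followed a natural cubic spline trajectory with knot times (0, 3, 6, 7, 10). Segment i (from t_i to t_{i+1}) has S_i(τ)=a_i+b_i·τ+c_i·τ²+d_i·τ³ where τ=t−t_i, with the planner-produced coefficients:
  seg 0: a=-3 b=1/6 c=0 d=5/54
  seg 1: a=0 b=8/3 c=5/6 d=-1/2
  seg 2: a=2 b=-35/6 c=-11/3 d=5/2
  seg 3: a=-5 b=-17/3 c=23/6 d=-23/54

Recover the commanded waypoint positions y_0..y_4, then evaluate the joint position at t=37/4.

y_0=-3 y_1=0 y_2=2 y_3=-5 y_4=1
S(37/4) = -409/128

y_0 = S_0(0) = a_0 = -3
y_1 = S_1(0) = a_1 = 0
y_2 = S_2(0) = a_2 = 2
y_3 = S_3(0) = a_3 = -5
y_4 = S_3(3) = 1
t_q=37/4 is in segment 3 (τ=9/4); S_3(τ)=-409/128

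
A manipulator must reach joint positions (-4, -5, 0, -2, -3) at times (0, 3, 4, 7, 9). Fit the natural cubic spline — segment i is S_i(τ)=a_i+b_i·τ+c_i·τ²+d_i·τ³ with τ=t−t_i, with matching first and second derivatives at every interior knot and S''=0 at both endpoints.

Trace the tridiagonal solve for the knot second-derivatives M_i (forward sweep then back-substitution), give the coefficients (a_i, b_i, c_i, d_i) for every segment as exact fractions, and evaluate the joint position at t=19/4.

  seg 0: a=-4 b=-2987/1116 c=0 d=2615/10044
  seg 1: a=-5 b=2429/558 c=2615/1116 d=-631/372
  seg 2: a=0 b=4409/1116 c=-766/279 d=4039/10044
  seg 3: a=-2 b=-929/558 c=325/372 d=-325/2232
S(19/4) = 12605/7936

Δ: Δ0=-1/3, Δ1=5, Δ2=-2/3, Δ3=-1/2
row 1: diag=8, rhs=32; c'=1/8, d'=4
row 2: denom=8−1·1/8=63/8; d'=(-34−1·4)/(63/8)=-304/63
row 3: denom=10−3·8/21=62/7; d'=(1−3·-304/63)/(62/7)=325/186
back: M3=325/186
back: M2=-304/63−8/21·325/186=-1532/279
back: M1=4−1/8·-1532/279=2615/558
M: M0=0, M1=2615/558, M2=-1532/279, M3=325/186, M4=0
seg 0: a=-4, c=M0/2=0, d=(M1−M0)/(6·3)=2615/10044, b=Δ0−h0·(2M0+M1)/6=-2987/1116
seg 1: a=-5, c=M1/2=2615/1116, d=(M2−M1)/(6·1)=-631/372, b=Δ1−h1·(2M1+M2)/6=2429/558
seg 2: a=0, c=M2/2=-766/279, d=(M3−M2)/(6·3)=4039/10044, b=Δ2−h2·(2M2+M3)/6=4409/1116
seg 3: a=-2, c=M3/2=325/372, d=(M4−M3)/(6·2)=-325/2232, b=Δ3−h3·(2M3+M4)/6=-929/558
t_q=19/4 → seg 2, τ=3/4; S=0+4409/1116·τ+-766/279·τ²+4039/10044·τ³=12605/7936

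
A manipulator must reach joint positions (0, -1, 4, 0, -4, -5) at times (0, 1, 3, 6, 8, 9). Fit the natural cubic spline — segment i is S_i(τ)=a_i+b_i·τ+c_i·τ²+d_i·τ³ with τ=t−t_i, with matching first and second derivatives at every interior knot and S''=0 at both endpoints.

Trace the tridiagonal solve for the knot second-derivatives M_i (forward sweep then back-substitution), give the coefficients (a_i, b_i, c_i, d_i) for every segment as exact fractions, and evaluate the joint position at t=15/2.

Δ: Δ0=-1, Δ1=5/2, Δ2=-4/3, Δ3=-2, Δ4=-1
row 1: diag=6, rhs=21; c'=1/3, d'=7/2
row 2: denom=10−2·1/3=28/3; d'=(-23−2·7/2)/(28/3)=-45/14
row 3: denom=10−3·9/28=253/28; d'=(-4−3·-45/14)/(253/28)=158/253
row 4: denom=6−2·56/253=1406/253; d'=(6−2·158/253)/(1406/253)=601/703
back: M4=601/703
back: M3=158/253−56/253·601/703=306/703
back: M2=-45/14−9/28·306/703=-2358/703
back: M1=7/2−1/3·-2358/703=6493/1406
M: M0=0, M1=6493/1406, M2=-2358/703, M3=306/703, M4=601/703, M5=0
seg 0: a=0, c=M0/2=0, d=(M1−M0)/(6·1)=6493/8436, b=Δ0−h0·(2M0+M1)/6=-14929/8436
seg 1: a=-1, c=M1/2=6493/2812, d=(M2−M1)/(6·2)=-11209/16872, b=Δ1−h1·(2M1+M2)/6=2275/4218
seg 2: a=4, c=M2/2=-1179/703, d=(M3−M2)/(6·3)=4/19, b=Δ2−h2·(2M2+M3)/6=3803/2109
seg 3: a=0, c=M3/2=153/703, d=(M4−M3)/(6·2)=295/8436, b=Δ3−h3·(2M3+M4)/6=-5431/2109
seg 4: a=-4, c=M4/2=601/1406, d=(M5−M4)/(6·1)=-601/4218, b=Δ4−h4·(2M4+M5)/6=-2710/2109
t_q=15/2 → seg 3, τ=3/2; S=0+-5431/2109·τ+153/703·τ²+295/8436·τ³=-73225/22496

  seg 0: a=0 b=-14929/8436 c=0 d=6493/8436
  seg 1: a=-1 b=2275/4218 c=6493/2812 d=-11209/16872
  seg 2: a=4 b=3803/2109 c=-1179/703 d=4/19
  seg 3: a=0 b=-5431/2109 c=153/703 d=295/8436
  seg 4: a=-4 b=-2710/2109 c=601/1406 d=-601/4218
S(15/2) = -73225/22496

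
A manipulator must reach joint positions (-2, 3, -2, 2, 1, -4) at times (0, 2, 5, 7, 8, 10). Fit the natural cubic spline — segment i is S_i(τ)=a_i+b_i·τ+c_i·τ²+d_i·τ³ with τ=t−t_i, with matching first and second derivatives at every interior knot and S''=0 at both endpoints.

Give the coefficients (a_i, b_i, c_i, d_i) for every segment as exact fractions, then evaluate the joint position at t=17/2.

  seg 0: a=-2 b=66283/17670 c=0 d=-5527/17670
  seg 1: a=3 b=-41/17670 c=-5527/2945 d=23359/53010
  seg 2: a=-2 b=5609/8835 c=2461/1178 d=-12427/17670
  seg 3: a=2 b=4877/8835 c=-12549/5890 d=10223/17670
  seg 4: a=1 b=-34871/17670 c=-1163/2945 d=1163/17670
S(17/2) = -3639/47120

Δ: Δ0=5/2, Δ1=-5/3, Δ2=2, Δ3=-1, Δ4=-5/2
row 1: diag=10, rhs=-25; c'=3/10, d'=-5/2
row 2: denom=10−3·3/10=91/10; d'=(22−3·-5/2)/(91/10)=295/91
row 3: denom=6−2·20/91=506/91; d'=(-18−2·295/91)/(506/91)=-1114/253
row 4: denom=6−1·91/506=2945/506; d'=(-9−1·-1114/253)/(2945/506)=-2326/2945
back: M4=-2326/2945
back: M3=-1114/253−91/506·-2326/2945=-12549/2945
back: M2=295/91−20/91·-12549/2945=2461/589
back: M1=-5/2−3/10·2461/589=-11054/2945
M: M0=0, M1=-11054/2945, M2=2461/589, M3=-12549/2945, M4=-2326/2945, M5=0
seg 0: a=-2, c=M0/2=0, d=(M1−M0)/(6·2)=-5527/17670, b=Δ0−h0·(2M0+M1)/6=66283/17670
seg 1: a=3, c=M1/2=-5527/2945, d=(M2−M1)/(6·3)=23359/53010, b=Δ1−h1·(2M1+M2)/6=-41/17670
seg 2: a=-2, c=M2/2=2461/1178, d=(M3−M2)/(6·2)=-12427/17670, b=Δ2−h2·(2M2+M3)/6=5609/8835
seg 3: a=2, c=M3/2=-12549/5890, d=(M4−M3)/(6·1)=10223/17670, b=Δ3−h3·(2M3+M4)/6=4877/8835
seg 4: a=1, c=M4/2=-1163/2945, d=(M5−M4)/(6·2)=1163/17670, b=Δ4−h4·(2M4+M5)/6=-34871/17670
t_q=17/2 → seg 4, τ=1/2; S=1+-34871/17670·τ+-1163/2945·τ²+1163/17670·τ³=-3639/47120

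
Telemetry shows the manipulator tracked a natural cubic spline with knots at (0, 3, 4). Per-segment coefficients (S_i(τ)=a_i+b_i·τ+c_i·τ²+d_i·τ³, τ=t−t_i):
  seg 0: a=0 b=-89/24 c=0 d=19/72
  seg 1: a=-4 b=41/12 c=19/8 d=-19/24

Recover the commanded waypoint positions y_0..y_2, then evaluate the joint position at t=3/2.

y_0=0 y_1=-4 y_2=1
S(3/2) = -299/64

y_0 = S_0(0) = a_0 = 0
y_1 = S_1(0) = a_1 = -4
y_2 = S_1(1) = 1
t_q=3/2 is in segment 0 (τ=3/2); S_0(τ)=-299/64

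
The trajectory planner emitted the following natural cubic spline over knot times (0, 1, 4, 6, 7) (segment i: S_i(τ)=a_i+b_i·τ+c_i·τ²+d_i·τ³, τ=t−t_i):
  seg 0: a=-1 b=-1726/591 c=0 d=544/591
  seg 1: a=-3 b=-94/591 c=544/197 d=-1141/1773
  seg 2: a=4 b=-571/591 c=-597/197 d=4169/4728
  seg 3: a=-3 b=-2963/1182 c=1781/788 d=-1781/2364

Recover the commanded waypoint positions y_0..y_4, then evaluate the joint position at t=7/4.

y_0=-1 y_1=-3 y_2=4 y_3=-3 y_4=-4
S(7/4) = -23167/12608

y_0 = S_0(0) = a_0 = -1
y_1 = S_1(0) = a_1 = -3
y_2 = S_2(0) = a_2 = 4
y_3 = S_3(0) = a_3 = -3
y_4 = S_3(1) = -4
t_q=7/4 is in segment 1 (τ=3/4); S_1(τ)=-23167/12608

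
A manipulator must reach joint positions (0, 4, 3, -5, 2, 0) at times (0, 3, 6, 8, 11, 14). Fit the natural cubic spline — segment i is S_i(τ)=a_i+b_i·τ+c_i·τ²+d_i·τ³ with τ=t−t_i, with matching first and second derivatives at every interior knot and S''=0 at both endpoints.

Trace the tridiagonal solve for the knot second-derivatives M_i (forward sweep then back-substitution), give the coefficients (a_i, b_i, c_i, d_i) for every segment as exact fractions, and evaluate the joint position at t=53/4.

Δ: Δ0=4/3, Δ1=-1/3, Δ2=-4, Δ3=7/3, Δ4=-2/3
row 1: diag=12, rhs=-10; c'=1/4, d'=-5/6
row 2: denom=10−3·1/4=37/4; d'=(-22−3·-5/6)/(37/4)=-78/37
row 3: denom=10−2·8/37=354/37; d'=(38−2·-78/37)/(354/37)=781/177
row 4: denom=12−3·37/118=1305/118; d'=(-18−3·781/177)/(1305/118)=-3686/1305
back: M4=-3686/1305
back: M3=781/177−37/118·-3686/1305=6914/1305
back: M2=-78/37−8/37·6914/1305=-4246/1305
back: M1=-5/6−1/4·-4246/1305=-26/1305
M: M0=0, M1=-26/1305, M2=-4246/1305, M3=6914/1305, M4=-3686/1305, M5=0
seg 0: a=0, c=M0/2=0, d=(M1−M0)/(6·3)=-13/11745, b=Δ0−h0·(2M0+M1)/6=1753/1305
seg 1: a=4, c=M1/2=-13/1305, d=(M2−M1)/(6·3)=-422/2349, b=Δ1−h1·(2M1+M2)/6=1714/1305
seg 2: a=3, c=M2/2=-2123/1305, d=(M3−M2)/(6·2)=62/87, b=Δ2−h2·(2M2+M3)/6=-4694/1305
seg 3: a=-5, c=M3/2=3457/1305, d=(M4−M3)/(6·3)=-1060/2349, b=Δ3−h3·(2M3+M4)/6=-2026/1305
seg 4: a=2, c=M4/2=-1843/1305, d=(M5−M4)/(6·3)=1843/11745, b=Δ4−h4·(2M4+M5)/6=2816/1305
t_q=53/4 → seg 4, τ=9/4; S=2+2816/1305·τ+-1843/1305·τ²+1843/11745·τ³=2771/1856

  seg 0: a=0 b=1753/1305 c=0 d=-13/11745
  seg 1: a=4 b=1714/1305 c=-13/1305 d=-422/2349
  seg 2: a=3 b=-4694/1305 c=-2123/1305 d=62/87
  seg 3: a=-5 b=-2026/1305 c=3457/1305 d=-1060/2349
  seg 4: a=2 b=2816/1305 c=-1843/1305 d=1843/11745
S(53/4) = 2771/1856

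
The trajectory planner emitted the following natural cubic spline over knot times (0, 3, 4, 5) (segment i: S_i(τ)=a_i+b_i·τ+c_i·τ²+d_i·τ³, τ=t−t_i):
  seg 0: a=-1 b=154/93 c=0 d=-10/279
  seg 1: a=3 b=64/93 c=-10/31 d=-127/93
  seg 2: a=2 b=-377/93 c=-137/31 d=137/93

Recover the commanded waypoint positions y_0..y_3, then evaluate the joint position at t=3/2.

y_0=-1 y_1=3 y_2=2 y_3=-5
S(3/2) = 169/124

y_0 = S_0(0) = a_0 = -1
y_1 = S_1(0) = a_1 = 3
y_2 = S_2(0) = a_2 = 2
y_3 = S_2(1) = -5
t_q=3/2 is in segment 0 (τ=3/2); S_0(τ)=169/124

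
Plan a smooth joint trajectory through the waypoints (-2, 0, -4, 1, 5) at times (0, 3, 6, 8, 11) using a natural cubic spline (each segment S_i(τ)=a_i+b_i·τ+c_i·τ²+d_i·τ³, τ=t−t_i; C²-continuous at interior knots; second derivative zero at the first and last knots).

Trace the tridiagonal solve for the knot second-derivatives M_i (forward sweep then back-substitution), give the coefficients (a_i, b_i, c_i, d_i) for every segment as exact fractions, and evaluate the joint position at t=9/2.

  seg 0: a=-2 b=275/177 c=0 d=-157/1593
  seg 1: a=0 b=-196/177 c=-157/177 d=431/1593
  seg 2: a=-4 b=155/177 c=274/177 d=-521/1416
  seg 3: a=1 b=313/118 c=-467/708 d=467/6372
S(9/2) = -1295/472

Δ: Δ0=2/3, Δ1=-4/3, Δ2=5/2, Δ3=4/3
row 1: diag=12, rhs=-12; c'=1/4, d'=-1
row 2: denom=10−3·1/4=37/4; d'=(23−3·-1)/(37/4)=104/37
row 3: denom=10−2·8/37=354/37; d'=(-7−2·104/37)/(354/37)=-467/354
back: M3=-467/354
back: M2=104/37−8/37·-467/354=548/177
back: M1=-1−1/4·548/177=-314/177
M: M0=0, M1=-314/177, M2=548/177, M3=-467/354, M4=0
seg 0: a=-2, c=M0/2=0, d=(M1−M0)/(6·3)=-157/1593, b=Δ0−h0·(2M0+M1)/6=275/177
seg 1: a=0, c=M1/2=-157/177, d=(M2−M1)/(6·3)=431/1593, b=Δ1−h1·(2M1+M2)/6=-196/177
seg 2: a=-4, c=M2/2=274/177, d=(M3−M2)/(6·2)=-521/1416, b=Δ2−h2·(2M2+M3)/6=155/177
seg 3: a=1, c=M3/2=-467/708, d=(M4−M3)/(6·3)=467/6372, b=Δ3−h3·(2M3+M4)/6=313/118
t_q=9/2 → seg 1, τ=3/2; S=0+-196/177·τ+-157/177·τ²+431/1593·τ³=-1295/472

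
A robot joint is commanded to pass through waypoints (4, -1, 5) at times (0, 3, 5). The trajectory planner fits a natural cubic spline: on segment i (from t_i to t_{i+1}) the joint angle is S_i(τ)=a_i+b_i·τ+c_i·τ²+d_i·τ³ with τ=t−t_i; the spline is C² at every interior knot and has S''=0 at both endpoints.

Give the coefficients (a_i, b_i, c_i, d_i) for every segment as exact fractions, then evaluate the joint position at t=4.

Δ: Δ0=-5/3, Δ1=3
row 1: diag=10, rhs=28; c'=1/5, d'=14/5
back: M1=14/5
M: M0=0, M1=14/5, M2=0
seg 0: a=4, c=M0/2=0, d=(M1−M0)/(6·3)=7/45, b=Δ0−h0·(2M0+M1)/6=-46/15
seg 1: a=-1, c=M1/2=7/5, d=(M2−M1)/(6·2)=-7/30, b=Δ1−h1·(2M1+M2)/6=17/15
t_q=4 → seg 1, τ=1; S=-1+17/15·τ+7/5·τ²+-7/30·τ³=13/10

  seg 0: a=4 b=-46/15 c=0 d=7/45
  seg 1: a=-1 b=17/15 c=7/5 d=-7/30
S(4) = 13/10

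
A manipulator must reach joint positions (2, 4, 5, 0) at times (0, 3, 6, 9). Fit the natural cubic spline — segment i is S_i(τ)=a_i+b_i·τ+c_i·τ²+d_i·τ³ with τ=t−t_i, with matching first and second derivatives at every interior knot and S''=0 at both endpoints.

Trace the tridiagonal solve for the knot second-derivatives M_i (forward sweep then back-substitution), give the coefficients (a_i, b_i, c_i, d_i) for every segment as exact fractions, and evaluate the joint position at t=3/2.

Δ: Δ0=2/3, Δ1=1/3, Δ2=-5/3
row 1: diag=12, rhs=-2; c'=1/4, d'=-1/6
row 2: denom=12−3·1/4=45/4; d'=(-12−3·-1/6)/(45/4)=-46/45
back: M2=-46/45
back: M1=-1/6−1/4·-46/45=4/45
M: M0=0, M1=4/45, M2=-46/45, M3=0
seg 0: a=2, c=M0/2=0, d=(M1−M0)/(6·3)=2/405, b=Δ0−h0·(2M0+M1)/6=28/45
seg 1: a=4, c=M1/2=2/45, d=(M2−M1)/(6·3)=-5/81, b=Δ1−h1·(2M1+M2)/6=34/45
seg 2: a=5, c=M2/2=-23/45, d=(M3−M2)/(6·3)=23/405, b=Δ2−h2·(2M2+M3)/6=-29/45
t_q=3/2 → seg 0, τ=3/2; S=2+28/45·τ+0·τ²+2/405·τ³=59/20

  seg 0: a=2 b=28/45 c=0 d=2/405
  seg 1: a=4 b=34/45 c=2/45 d=-5/81
  seg 2: a=5 b=-29/45 c=-23/45 d=23/405
S(3/2) = 59/20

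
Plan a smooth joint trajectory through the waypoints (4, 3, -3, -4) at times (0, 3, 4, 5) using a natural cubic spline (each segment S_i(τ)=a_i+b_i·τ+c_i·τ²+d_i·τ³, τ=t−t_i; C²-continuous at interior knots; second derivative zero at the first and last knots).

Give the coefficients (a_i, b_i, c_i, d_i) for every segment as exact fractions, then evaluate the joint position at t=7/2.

  seg 0: a=4 b=218/93 c=0 d=-83/279
  seg 1: a=3 b=-529/93 c=-83/31 d=220/93
  seg 2: a=-3 b=-367/93 c=137/31 d=-137/93
S(7/2) = -27/124

Δ: Δ0=-1/3, Δ1=-6, Δ2=-1
row 1: diag=8, rhs=-34; c'=1/8, d'=-17/4
row 2: denom=4−1·1/8=31/8; d'=(30−1·-17/4)/(31/8)=274/31
back: M2=274/31
back: M1=-17/4−1/8·274/31=-166/31
M: M0=0, M1=-166/31, M2=274/31, M3=0
seg 0: a=4, c=M0/2=0, d=(M1−M0)/(6·3)=-83/279, b=Δ0−h0·(2M0+M1)/6=218/93
seg 1: a=3, c=M1/2=-83/31, d=(M2−M1)/(6·1)=220/93, b=Δ1−h1·(2M1+M2)/6=-529/93
seg 2: a=-3, c=M2/2=137/31, d=(M3−M2)/(6·1)=-137/93, b=Δ2−h2·(2M2+M3)/6=-367/93
t_q=7/2 → seg 1, τ=1/2; S=3+-529/93·τ+-83/31·τ²+220/93·τ³=-27/124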